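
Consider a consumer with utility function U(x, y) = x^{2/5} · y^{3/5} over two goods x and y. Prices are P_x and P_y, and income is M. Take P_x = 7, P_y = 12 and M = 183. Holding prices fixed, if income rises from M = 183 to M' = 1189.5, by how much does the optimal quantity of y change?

The MRS is (2/3)·y/x. Set MRS = P_x/P_y.
So 0.4·P_y·y = 0.6·P_x·x; combined with the budget, a share 0.4 of income goes to x.
Demand: x*(P_x,P_y,M) = 0.4·M/P_x and y* = 0.6·M/P_y.
At P_x=7, P_y=12, M=183: y* = 0.6·183/12 = 9.15.
At M' = 1189.5: y* = 59.475. Change: 59.475 − 9.15 = 50.325.

Δy* = 50.325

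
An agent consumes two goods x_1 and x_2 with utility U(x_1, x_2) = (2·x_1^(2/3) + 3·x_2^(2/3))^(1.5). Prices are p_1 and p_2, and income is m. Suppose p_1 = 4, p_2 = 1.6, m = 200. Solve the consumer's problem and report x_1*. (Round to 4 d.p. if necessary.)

MRS = MU_x_1/MU_x_2 = (2/3)·(x_2/x_1)^(1/3). Set equal to p_1/p_2.
Hence x_2/x_1 = ((3/2)·p_1/p_2)^(1/(1/3)), i.e. raised to the 3 power.
Substitute x_2 = (x_2/x_1)·x_1 into the budget: x_1* = m/(p_1 + p_2·(x_2/x_1)).
Numerically x_2/x_1 = 52.734375, so x_1* = 200/(4 + 1.6·52.734375) = 2.2631.

x_1* = 2.2631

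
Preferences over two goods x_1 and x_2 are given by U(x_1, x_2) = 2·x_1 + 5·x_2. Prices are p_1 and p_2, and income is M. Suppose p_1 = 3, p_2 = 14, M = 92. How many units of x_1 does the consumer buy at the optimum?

x_1* = 30.6667

Perfect substitutes: compare marginal utility per dollar. 2/p_1 vs 5/p_2 → 0.6667 vs 0.3571.
x_1 gives more utility per dollar, so spend all income on x_1: x_1* = M/p_1, x_2* = 0.
Numerically: x_1* = 30.6667, x_2* = 0.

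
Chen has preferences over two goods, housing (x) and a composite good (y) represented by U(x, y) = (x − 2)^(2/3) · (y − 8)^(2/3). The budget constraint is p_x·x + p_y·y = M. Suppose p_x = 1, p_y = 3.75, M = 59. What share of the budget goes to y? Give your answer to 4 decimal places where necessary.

After buying the subsistence bundle (2, 8), a share 0.5 of the remaining income goes to x: x* = 2 + 0.5·(M − 2p_x − 8p_y)/p_x.
Discretionary income = 59 − 2·1 − 8·3.75 = 27; x* = 2 + 0.5·27/1 = 15.5; y* = 8 + 0.5·27/3.75 = 11.6.
Expenditure on y: 3.75·11.6 = 43.5; share = 0.7373.

share on y = 0.7373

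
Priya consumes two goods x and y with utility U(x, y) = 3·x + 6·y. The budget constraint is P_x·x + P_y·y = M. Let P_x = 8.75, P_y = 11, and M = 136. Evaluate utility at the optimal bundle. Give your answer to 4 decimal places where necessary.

V = 74.1818

y gives more utility per dollar, so spend all income on y: y* = M/P_y, x* = 0.
Numerically: x* = 0, y* = 12.3636.
Utility at the optimum: U(0, 12.3636) = 74.1818.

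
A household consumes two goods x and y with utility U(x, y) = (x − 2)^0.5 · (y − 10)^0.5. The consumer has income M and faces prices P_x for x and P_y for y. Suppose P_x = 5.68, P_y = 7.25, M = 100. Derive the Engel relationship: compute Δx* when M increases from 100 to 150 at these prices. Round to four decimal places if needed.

Δx* = 4.4014

Substituting into the budget: x* = 2 + 0.5·(M − 2·P_x − 10·P_y)/P_x, and y* = 10 + 0.5·(…)/P_y.
Discretionary income = 100 − 2·5.68 − 10·7.25 = 16.14; x* = 2 + 0.5·16.14/5.68 = 3.4208.
At M' = 150: x* = 7.8222. Change: 7.8222 − 3.4208 = 4.4014.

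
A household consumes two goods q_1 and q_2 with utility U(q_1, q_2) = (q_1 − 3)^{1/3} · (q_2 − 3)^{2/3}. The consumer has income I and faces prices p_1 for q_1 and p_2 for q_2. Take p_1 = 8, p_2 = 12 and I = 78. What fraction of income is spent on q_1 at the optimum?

This is Cobb-Douglas in (q_1−3, q_2−3): tangency gives 1/3·p_2·(q_2−3) = 2/3·p_1·(q_1−3).
Substituting into the budget: q_1* = 3 + 1/3·(I − 3·p_1 − 3·p_2)/p_1, and q_2* = 3 + 2/3·(…)/p_2.
Discretionary income = 78 − 3·8 − 3·12 = 18; q_1* = 3 + 1/3·18/8 = 3.75; q_2* = 3 + 2/3·18/12 = 4.
Expenditure on q_1: 8·3.75 = 30; share = 0.3846.

share on q_1 = 0.3846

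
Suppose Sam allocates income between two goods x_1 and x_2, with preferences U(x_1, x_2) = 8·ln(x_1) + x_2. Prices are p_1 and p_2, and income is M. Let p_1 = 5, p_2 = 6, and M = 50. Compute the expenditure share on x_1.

MU_x_1 = 8/x_1, MU_x_2 = 1. Tangency: 8/x_1 = p_1/p_2.
So x_1*(p_1,p_2) = 8·p_2/p_1, independent of income; and x_2* = (M − 8·p_2)/p_2.
At the given prices: x_1* = 8·6/5 = 9.6, and x_2* = 0.3333.
Expenditure on x_1: 5·9.6 = 48; share = 0.96.

share on x_1 = 0.96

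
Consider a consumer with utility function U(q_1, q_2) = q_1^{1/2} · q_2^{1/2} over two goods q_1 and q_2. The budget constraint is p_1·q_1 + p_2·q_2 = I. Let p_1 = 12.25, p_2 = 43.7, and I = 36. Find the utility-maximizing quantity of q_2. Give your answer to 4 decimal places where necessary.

Demand: q_1*(p_1,p_2,I) = 0.5·I/p_1 and q_2* = 0.5·I/p_2.
At p_1=12.25, p_2=43.7, I=36: q_2* = 0.5·36/43.7 = 0.4119.

q_2* = 0.4119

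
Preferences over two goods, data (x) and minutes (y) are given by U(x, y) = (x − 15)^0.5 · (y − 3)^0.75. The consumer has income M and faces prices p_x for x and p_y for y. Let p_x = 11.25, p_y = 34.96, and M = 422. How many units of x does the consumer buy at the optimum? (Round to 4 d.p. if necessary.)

x* = 20.2754

Let x' = x−15, y' = y−3. MRS = (2/3)·y'/x' = p_x/p_y.
After buying the subsistence bundle (15, 3), a share 0.4 of the remaining income goes to x: x* = 15 + 0.4·(M − 15p_x − 3p_y)/p_x.
Discretionary income = 422 − 15·11.25 − 3·34.96 = 148.37; x* = 15 + 0.4·148.37/11.25 = 20.2754.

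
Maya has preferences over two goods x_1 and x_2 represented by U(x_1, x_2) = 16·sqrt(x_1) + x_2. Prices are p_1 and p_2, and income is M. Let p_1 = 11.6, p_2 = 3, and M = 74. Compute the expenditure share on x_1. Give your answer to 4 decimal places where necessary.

share on x_1 = 0.671

MU_x_1 = 8/√x_1, MU_x_2 = 1. Tangency: 8/√x_1 = p_1/p_2.
Thus x_1* = (8·p_2/p_1)² — independent of M — with the rest of income spent on x_2.
Plugging in: x_1* = (8·3/11.6)² = 4.2806, x_2* = 8.1149.
Expenditure on x_1: 11.6·4.2806 = 49.6552; share = 0.671.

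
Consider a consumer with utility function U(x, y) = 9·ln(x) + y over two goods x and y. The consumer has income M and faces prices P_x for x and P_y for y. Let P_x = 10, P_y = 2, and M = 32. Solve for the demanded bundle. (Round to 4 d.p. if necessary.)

MU_x = 9/x, MU_y = 1. Tangency: 9/x = P_x/P_y.
So x*(P_x,P_y) = 9·P_y/P_x, independent of income; and y* = (M − 9·P_y)/P_y.
At the given prices: x* = 9·2/10 = 1.8, and y* = 7.

x* = 1.8, y* = 7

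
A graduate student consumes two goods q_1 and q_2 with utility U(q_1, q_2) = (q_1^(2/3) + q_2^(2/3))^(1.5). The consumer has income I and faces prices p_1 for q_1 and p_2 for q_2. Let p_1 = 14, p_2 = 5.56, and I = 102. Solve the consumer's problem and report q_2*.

From the CES first-order condition, (q_2/q_1)^(1/3) = p_1/p_2.
Hence q_2/q_1 = (p_1/p_2)^(1/(1/3)), i.e. raised to the 3 power.
With the ratio pinned down, the budget gives q_1* = I/(p_1 + p_2·(q_2/q_1)) and q_2* = (q_2/q_1)·q_1*.
Numerically q_2/q_1 = 15.964662, so q_1* = 102/(14 + 5.56·15.964662) = 0.9926 and q_2* = 15.964662·0.9926 = 15.846.

q_2* = 15.846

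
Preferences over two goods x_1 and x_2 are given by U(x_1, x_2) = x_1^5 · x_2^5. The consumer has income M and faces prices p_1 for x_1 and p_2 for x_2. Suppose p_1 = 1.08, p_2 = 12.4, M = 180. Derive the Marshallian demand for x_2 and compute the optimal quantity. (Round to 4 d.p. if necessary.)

Demand: x_1*(p_1,p_2,M) = 0.5·M/p_1 and x_2* = 0.5·M/p_2.
At p_1=1.08, p_2=12.4, M=180: x_2* = 0.5·180/12.4 = 7.2581.

x_2* = 7.2581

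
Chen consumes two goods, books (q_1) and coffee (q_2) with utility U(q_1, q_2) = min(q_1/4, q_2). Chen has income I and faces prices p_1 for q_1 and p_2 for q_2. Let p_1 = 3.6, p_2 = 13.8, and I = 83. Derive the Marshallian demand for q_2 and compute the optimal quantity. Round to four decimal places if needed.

With perfect complements, no substitution: consume in ratio q_1:q_2 = 4:1.
Budget: p_1·q_1 + p_2·(1/4)·q_1 = I, so (4·p_1 + p_2)·q_1 = 4·I.
Demand: q_1*(p_1,p_2,I) = 4·I/(4·p_1 + p_2), q_2* = I/(4·p_1 + p_2).
Here 4·3.6 + 13.8 = 28.2, giving q_2* = 2.9433.

q_2* = 2.9433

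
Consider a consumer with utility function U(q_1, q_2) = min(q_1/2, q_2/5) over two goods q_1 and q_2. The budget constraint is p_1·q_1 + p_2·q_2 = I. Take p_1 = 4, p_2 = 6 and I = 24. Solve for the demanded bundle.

With perfect complements, no substitution: consume in ratio q_1:q_2 = 2:5.
Budget: p_1·q_1 + p_2·(5/2)·q_1 = I, so (2·p_1 + 5·p_2)·q_1 = 2·I.
Demand: q_1*(p_1,p_2,I) = 2·I/(2·p_1 + 5·p_2), q_2* = 5·I/(2·p_1 + 5·p_2).
Here 2·4 + 5·6 = 38, giving q_1* = 1.2632 and q_2* = 3.1579.

q_1* = 1.2632, q_2* = 3.1579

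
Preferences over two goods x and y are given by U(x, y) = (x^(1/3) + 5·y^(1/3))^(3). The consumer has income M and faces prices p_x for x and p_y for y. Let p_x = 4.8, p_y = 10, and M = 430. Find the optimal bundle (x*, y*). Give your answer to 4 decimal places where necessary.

x* = 10.2428, y* = 38.0834

From the CES first-order condition, (1/5)·(y/x)^(2/3) = p_x/p_y.
Solve for the ratio: y/x = [5·p_x/p_y]^(1.5).
With the ratio pinned down, the budget gives x* = M/(p_x + p_y·(y/x)) and y* = (y/x)·x*.
Numerically y/x = 3.718064, so x* = 430/(4.8 + 10·3.718064) = 10.2428 and y* = 3.718064·10.2428 = 38.0834.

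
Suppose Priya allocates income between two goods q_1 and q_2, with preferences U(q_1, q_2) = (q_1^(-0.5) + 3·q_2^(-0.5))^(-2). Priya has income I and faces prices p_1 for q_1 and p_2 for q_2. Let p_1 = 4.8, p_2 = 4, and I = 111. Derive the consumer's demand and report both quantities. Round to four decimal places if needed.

Substitute q_2 = (q_2/q_1)·q_1 into the budget: q_1* = I/(p_1 + p_2·(q_2/q_1)).
Numerically q_2/q_1 = 2.348921, so q_1* = 111/(4.8 + 4·2.348921) = 7.8193 and q_2* = 2.348921·7.8193 = 18.3669.

q_1* = 7.8193, q_2* = 18.3669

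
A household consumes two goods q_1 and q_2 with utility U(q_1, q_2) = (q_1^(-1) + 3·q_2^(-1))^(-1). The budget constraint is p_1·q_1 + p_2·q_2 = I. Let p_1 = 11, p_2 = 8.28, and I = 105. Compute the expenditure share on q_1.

share on q_1 = 0.3996

From the CES first-order condition, (1/3)·(q_2/q_1)^(2) = p_1/p_2.
Hence q_2/q_1 = (3·p_1/p_2)^(1/(2)), i.e. raised to the 0.5 power.
With the ratio pinned down, the budget gives q_1* = I/(p_1 + p_2·(q_2/q_1)) and q_2* = (q_2/q_1)·q_1*.
Numerically q_2/q_1 = 1.996374, so q_1* = 105/(11 + 8.28·1.996374) = 3.814 and q_2* = 1.996374·3.814 = 7.6142.
Expenditure on q_1: 11·3.814 = 41.9543; share = 0.3996.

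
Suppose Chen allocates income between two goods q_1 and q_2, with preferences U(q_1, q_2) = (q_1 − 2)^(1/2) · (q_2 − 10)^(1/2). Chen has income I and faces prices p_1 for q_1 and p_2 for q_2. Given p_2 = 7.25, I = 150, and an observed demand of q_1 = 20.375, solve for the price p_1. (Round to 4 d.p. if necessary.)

p_1 = 2

This is Cobb-Douglas in (q_1−2, q_2−10): tangency gives 0.5·p_2·(q_2−10) = 0.5·p_1·(q_1−2).
Substituting into the budget: q_1* = 2 + 0.5·(I − 2·p_1 − 10·p_2)/p_1, and q_2* = 10 + 0.5·(…)/p_2.
Set q_1* = 20.375 in the demand function and solve for p_1: p_1 = 2.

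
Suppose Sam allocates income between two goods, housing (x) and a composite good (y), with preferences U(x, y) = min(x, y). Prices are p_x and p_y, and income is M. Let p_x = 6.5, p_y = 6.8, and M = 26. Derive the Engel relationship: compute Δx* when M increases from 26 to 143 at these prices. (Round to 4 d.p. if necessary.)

Δx* = 8.797

With perfect complements, no substitution: consume in ratio x:y = 1:1.
Budget: p_x·x + p_y·x = M, so (p_x + p_y)·x = M.
Demand: x*(p_x,p_y,M) = M/(p_x + p_y), y* = M/(p_x + p_y).
Here 6.5 + 6.8 = 13.3, giving x* = 1.9549.
At M' = 143: x* = 10.7519. Change: 10.7519 − 1.9549 = 8.797.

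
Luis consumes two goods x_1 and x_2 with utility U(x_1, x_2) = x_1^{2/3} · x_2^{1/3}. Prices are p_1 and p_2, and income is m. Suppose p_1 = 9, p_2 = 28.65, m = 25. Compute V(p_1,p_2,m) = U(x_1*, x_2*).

V = 0.9992

At p_1=9, p_2=28.65, m=25: x_1* = 2/3·25/9 = 1.8519, x_2* = 0.2909.
Utility at the optimum: U(1.8519, 0.2909) = 0.9992.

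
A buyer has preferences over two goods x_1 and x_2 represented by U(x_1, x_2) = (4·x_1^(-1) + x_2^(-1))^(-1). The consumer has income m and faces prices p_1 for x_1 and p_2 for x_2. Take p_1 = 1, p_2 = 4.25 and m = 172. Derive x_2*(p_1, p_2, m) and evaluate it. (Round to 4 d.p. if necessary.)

From the CES first-order condition, 4·(x_2/x_1)^(2) = p_1/p_2.
Solve for the ratio: x_2/x_1 = [(1/4)·p_1/p_2]^(0.5).
With the ratio pinned down, the budget gives x_1* = m/(p_1 + p_2·(x_2/x_1)) and x_2* = (x_2/x_1)·x_1*.
Numerically x_2/x_1 = 0.242536, so x_1* = 172/(1 + 4.25·0.242536) = 84.6967 and x_2* = 0.242536·84.6967 = 20.542.

x_2* = 20.542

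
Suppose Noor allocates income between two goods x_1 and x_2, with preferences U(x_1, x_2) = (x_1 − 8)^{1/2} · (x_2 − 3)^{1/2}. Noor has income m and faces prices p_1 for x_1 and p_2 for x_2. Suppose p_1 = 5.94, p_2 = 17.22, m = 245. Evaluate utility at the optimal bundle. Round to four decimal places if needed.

MRS = (x_2−3)/(x_1−8). Tangency with p_1/p_2 gives x_2−3 = (p_1/p_2)·(x_1−8).
Substituting into the budget: x_1* = 8 + 0.5·(m − 8·p_1 − 3·p_2)/p_1, and x_2* = 3 + 0.5·(…)/p_2.
Discretionary income = 245 − 8·5.94 − 3·17.22 = 145.82; x_1* = 8 + 0.5·145.82/5.94 = 20.2744; x_2* = 3 + 0.5·145.82/17.22 = 7.234.
Utility at the optimum: U(20.2744, 7.234) = 7.209.

V = 7.209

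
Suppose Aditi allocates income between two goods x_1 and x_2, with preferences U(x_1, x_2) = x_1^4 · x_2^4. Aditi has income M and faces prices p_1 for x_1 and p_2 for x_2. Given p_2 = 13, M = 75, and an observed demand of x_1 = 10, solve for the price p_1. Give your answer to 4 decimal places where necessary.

p_1 = 3.75

The MRS is x_2/x_1. Set MRS = p_1/p_2.
Rearranging, p_2·x_2 = p_1·x_1. Substituting into the budget gives p_1·x_1·(1 + 1) = M.
Demand: x_1*(p_1,p_2,M) = 0.5·M/p_1 and x_2* = 0.5·M/p_2.
Set x_1* = 10 in the demand function and solve for p_1: p_1 = 3.75.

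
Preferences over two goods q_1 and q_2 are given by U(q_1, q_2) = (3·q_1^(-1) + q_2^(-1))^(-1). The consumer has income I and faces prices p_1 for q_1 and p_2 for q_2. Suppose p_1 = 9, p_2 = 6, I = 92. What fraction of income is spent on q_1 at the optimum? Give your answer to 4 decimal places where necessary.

share on q_1 = 0.6796

From the CES first-order condition, 3·(q_2/q_1)^(2) = p_1/p_2.
Hence q_2/q_1 = ((1/3)·p_1/p_2)^(1/(2)), i.e. raised to the 0.5 power.
Substitute q_2 = (q_2/q_1)·q_1 into the budget: q_1* = I/(p_1 + p_2·(q_2/q_1)).
Numerically q_2/q_1 = 0.707107, so q_1* = 92/(9 + 6·0.707107) = 6.9473 and q_2* = 0.707107·6.9473 = 4.9125.
Expenditure on q_1: 9·6.9473 = 62.5253; share = 0.6796.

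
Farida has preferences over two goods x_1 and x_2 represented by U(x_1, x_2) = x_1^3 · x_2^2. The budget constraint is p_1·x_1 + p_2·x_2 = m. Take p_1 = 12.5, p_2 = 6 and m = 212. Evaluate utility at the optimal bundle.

V = 210484.6835

Tangency: MRS = (3/2)·x_2/x_1 = p_1/p_2.
So 3·p_2·x_2 = 2·p_1·x_1; combined with the budget, a share 0.6 of income goes to x_1.
Demand: x_1*(p_1,p_2,m) = 0.6·m/p_1 and x_2* = 0.4·m/p_2.
At p_1=12.5, p_2=6, m=212: x_1* = 0.6·212/12.5 = 10.176, x_2* = 14.1333.
Utility at the optimum: U(10.176, 14.1333) = 210484.6835.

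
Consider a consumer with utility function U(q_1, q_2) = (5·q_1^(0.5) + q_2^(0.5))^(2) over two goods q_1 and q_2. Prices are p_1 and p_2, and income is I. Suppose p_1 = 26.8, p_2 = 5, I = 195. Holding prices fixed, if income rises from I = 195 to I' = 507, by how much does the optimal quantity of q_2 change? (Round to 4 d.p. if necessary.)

Δq_2* = 11.0166

MRS = MU_q_1/MU_q_2 = 5·(q_2/q_1)^(0.5). Set equal to p_1/p_2.
Hence q_2/q_1 = ((1/5)·p_1/p_2)^(1/(0.5)), i.e. raised to the 2 power.
With the ratio pinned down, the budget gives q_1* = I/(p_1 + p_2·(q_2/q_1)) and q_2* = (q_2/q_1)·q_1*.
Numerically q_2/q_1 = 1.149184, so q_1* = 195/(26.8 + 5·1.149184) = 5.9915 and q_2* = 1.149184·5.9915 = 6.8854.
At I' = 507: q_2* = 17.902. Change: 17.902 − 6.8854 = 11.0166.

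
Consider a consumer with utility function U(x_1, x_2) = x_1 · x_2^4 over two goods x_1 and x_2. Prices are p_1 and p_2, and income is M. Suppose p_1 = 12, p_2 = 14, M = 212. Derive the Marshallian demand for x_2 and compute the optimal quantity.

x_2* = 12.1143

Demand: x_1*(p_1,p_2,M) = 0.2·M/p_1 and x_2* = 0.8·M/p_2.
At p_1=12, p_2=14, M=212: x_2* = 0.8·212/14 = 12.1143.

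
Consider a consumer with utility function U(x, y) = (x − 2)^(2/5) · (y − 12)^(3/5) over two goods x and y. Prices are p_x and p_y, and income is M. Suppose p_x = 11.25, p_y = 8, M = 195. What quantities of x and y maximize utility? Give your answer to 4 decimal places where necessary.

Let x' = x−2, y' = y−12. MRS = (2/3)·y'/x' = p_x/p_y.
Substituting into the budget: x* = 2 + 0.4·(M − 2·p_x − 12·p_y)/p_x, and y* = 12 + 0.6·(…)/p_y.
Discretionary income = 195 − 2·11.25 − 12·8 = 76.5; x* = 2 + 0.4·76.5/11.25 = 4.72; y* = 12 + 0.6·76.5/8 = 17.7375.

x* = 4.72, y* = 17.7375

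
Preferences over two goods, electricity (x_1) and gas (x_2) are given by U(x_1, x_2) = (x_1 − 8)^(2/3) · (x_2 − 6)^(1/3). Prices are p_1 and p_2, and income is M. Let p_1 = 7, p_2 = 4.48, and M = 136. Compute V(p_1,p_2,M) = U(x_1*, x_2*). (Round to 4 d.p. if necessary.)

Substituting into the budget: x_1* = 8 + 2/3·(M − 8·p_1 − 6·p_2)/p_1, and x_2* = 6 + 1/3·(…)/p_2.
Discretionary income = 136 − 8·7 − 6·4.48 = 53.12; x_1* = 8 + 2/3·53.12/7 = 13.059; x_2* = 6 + 1/3·53.12/4.48 = 9.9524.
Utility at the optimum: U(13.059, 9.9524) = 4.6594.

V = 4.6594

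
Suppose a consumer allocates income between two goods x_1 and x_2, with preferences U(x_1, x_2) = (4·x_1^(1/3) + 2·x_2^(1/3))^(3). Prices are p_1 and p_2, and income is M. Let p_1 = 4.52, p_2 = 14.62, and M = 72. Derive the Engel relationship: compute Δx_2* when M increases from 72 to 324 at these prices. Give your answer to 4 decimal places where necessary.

MU_x_1 ∝ 4·x_1^(-2/3), MU_x_2 ∝ 2·x_2^(-2/3), so MRS = 2·(x_2/x_1)^(2/3) = p_1/p_2.
Solve for the ratio: x_2/x_1 = [(1/2)·p_1/p_2]^(1.5).
With the ratio pinned down, the budget gives x_1* = M/(p_1 + p_2·(x_2/x_1)) and x_2* = (x_2/x_1)·x_1*.
Numerically x_2/x_1 = 0.060777, so x_1* = 72/(4.52 + 14.62·0.060777) = 13.3122 and x_2* = 0.060777·13.3122 = 0.8091.
At M' = 324: x_2* = 3.6409. Change: 3.6409 − 0.8091 = 2.8318.

Δx_2* = 2.8318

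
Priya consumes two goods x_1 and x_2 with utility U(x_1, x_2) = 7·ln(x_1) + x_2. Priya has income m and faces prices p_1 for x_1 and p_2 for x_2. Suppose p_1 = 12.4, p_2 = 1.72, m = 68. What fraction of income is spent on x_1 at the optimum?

share on x_1 = 0.1771

Set MRS = p_1/p_2: (7/x_1)/1 = p_1/p_2.
So x_1*(p_1,p_2) = 7·p_2/p_1, independent of income; and x_2* = (m − 7·p_2)/p_2.
At the given prices: x_1* = 7·1.72/12.4 = 0.971, and x_2* = 32.5349.
Expenditure on x_1: 12.4·0.971 = 12.04; share = 0.1771.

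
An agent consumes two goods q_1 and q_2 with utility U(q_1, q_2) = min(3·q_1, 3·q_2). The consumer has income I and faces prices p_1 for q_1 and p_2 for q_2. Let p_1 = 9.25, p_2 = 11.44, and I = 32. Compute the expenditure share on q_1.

share on q_1 = 0.4471

With perfect complements, no substitution: consume in ratio q_1:q_2 = 3:3.
Budget: p_1·q_1 + p_2·q_1 = I, so (3·p_1 + 3·p_2)·q_1 = 3·I.
Demand: q_1*(p_1,p_2,I) = 3·I/(3·p_1 + 3·p_2), q_2* = 3·I/(3·p_1 + 3·p_2).
Here 3·9.25 + 3·11.44 = 62.07, giving q_1* = 1.5466 and q_2* = 1.5466.
Expenditure on q_1: 9.25·1.5466 = 14.3064; share = 0.4471.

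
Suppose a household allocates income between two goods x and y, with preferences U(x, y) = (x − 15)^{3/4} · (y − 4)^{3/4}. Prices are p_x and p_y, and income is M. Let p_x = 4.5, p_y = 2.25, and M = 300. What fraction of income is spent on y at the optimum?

After buying the subsistence bundle (15, 4), a share 0.5 of the remaining income goes to x: x* = 15 + 0.5·(M − 15p_x − 4p_y)/p_x.
Discretionary income = 300 − 15·4.5 − 4·2.25 = 223.5; x* = 15 + 0.5·223.5/4.5 = 39.8333; y* = 4 + 0.5·223.5/2.25 = 53.6667.
Expenditure on y: 2.25·53.6667 = 120.75; share = 0.4025.

share on y = 0.4025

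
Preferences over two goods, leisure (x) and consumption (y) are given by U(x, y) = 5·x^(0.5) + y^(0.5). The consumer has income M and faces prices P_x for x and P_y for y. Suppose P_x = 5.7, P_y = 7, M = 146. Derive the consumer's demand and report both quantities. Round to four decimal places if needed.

MRS = MU_x/MU_y = 5·(y/x)^(0.5). Set equal to P_x/P_y.
Hence y/x = ((1/5)·P_x/P_y)^(1/(0.5)), i.e. raised to the 2 power.
With the ratio pinned down, the budget gives x* = M/(P_x + P_y·(y/x)) and y* = (y/x)·x*.
Numerically y/x = 0.026522, so x* = 146/(5.7 + 7·0.026522) = 24.8061 and y* = 0.026522·24.8061 = 0.6579.

x* = 24.8061, y* = 0.6579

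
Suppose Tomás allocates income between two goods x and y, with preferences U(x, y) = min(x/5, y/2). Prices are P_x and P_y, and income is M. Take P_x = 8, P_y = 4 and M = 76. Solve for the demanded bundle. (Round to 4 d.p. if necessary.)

x* = 7.9167, y* = 3.1667

With perfect complements, no substitution: consume in ratio x:y = 5:2.
Budget: P_x·x + P_y·(2/5)·x = M, so (5·P_x + 2·P_y)·x = 5·M.
Demand: x*(P_x,P_y,M) = 5·M/(5·P_x + 2·P_y), y* = 2·M/(5·P_x + 2·P_y).
Here 5·8 + 2·4 = 48, giving x* = 7.9167 and y* = 3.1667.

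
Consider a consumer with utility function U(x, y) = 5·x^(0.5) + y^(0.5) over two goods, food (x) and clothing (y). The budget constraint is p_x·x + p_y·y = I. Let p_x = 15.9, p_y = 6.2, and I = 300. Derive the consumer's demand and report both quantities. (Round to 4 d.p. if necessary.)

x* = 17.1125, y* = 4.5018

MRS = MU_x/MU_y = 5·(y/x)^(0.5). Set equal to p_x/p_y.
Solve for the ratio: y/x = [(1/5)·p_x/p_y]^(2).
With the ratio pinned down, the budget gives x* = I/(p_x + p_y·(y/x)) and y* = (y/x)·x*.
Numerically y/x = 0.26307, so x* = 300/(15.9 + 6.2·0.26307) = 17.1125 and y* = 0.26307·17.1125 = 4.5018.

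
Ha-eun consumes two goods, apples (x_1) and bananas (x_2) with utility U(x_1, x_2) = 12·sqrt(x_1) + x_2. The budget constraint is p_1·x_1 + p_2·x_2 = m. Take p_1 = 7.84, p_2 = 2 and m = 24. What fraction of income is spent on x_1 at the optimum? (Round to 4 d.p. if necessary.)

Set MRS = p_1/p_2: 6·x_1^(−1/2) = p_1/p_2.
Thus x_1* = (6·p_2/p_1)² — independent of m — with the rest of income spent on x_2.
Plugging in: x_1* = (6·2/7.84)² = 2.3428, x_2* = 2.8163.
Expenditure on x_1: 7.84·2.3428 = 18.3673; share = 0.7653.

share on x_1 = 0.7653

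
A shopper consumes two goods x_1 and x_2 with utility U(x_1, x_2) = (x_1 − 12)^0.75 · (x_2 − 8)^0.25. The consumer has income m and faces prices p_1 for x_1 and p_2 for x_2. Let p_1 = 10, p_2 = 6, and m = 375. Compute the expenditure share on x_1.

Substituting into the budget: x_1* = 12 + 0.75·(m − 12·p_1 − 8·p_2)/p_1, and x_2* = 8 + 0.25·(…)/p_2.
Discretionary income = 375 − 12·10 − 8·6 = 207; x_1* = 12 + 0.75·207/10 = 27.525; x_2* = 8 + 0.25·207/6 = 16.625.
Expenditure on x_1: 10·27.525 = 275.25; share = 0.734.

share on x_1 = 0.734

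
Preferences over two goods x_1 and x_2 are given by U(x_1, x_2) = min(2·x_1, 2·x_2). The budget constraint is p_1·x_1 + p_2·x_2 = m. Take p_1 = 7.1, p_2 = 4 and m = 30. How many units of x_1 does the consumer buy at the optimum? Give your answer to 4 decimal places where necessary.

Leontief preferences: the optimum is at the kink where x_1/2 = x_2/2, i.e. x_2 = x_1.
Budget: p_1·x_1 + p_2·x_1 = m, so (2·p_1 + 2·p_2)·x_1 = 2·m.
Demand: x_1*(p_1,p_2,m) = 2·m/(2·p_1 + 2·p_2), x_2* = 2·m/(2·p_1 + 2·p_2).
Here 2·7.1 + 2·4 = 22.2, giving x_1* = 2.7027.

x_1* = 2.7027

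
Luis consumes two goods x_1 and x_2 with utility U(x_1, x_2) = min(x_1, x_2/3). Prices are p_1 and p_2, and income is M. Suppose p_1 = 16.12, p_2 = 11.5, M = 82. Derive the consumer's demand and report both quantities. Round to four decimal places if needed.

Here 16.12 + 3·11.5 = 50.62, giving x_1* = 1.6199 and x_2* = 4.8597.

x_1* = 1.6199, x_2* = 4.8597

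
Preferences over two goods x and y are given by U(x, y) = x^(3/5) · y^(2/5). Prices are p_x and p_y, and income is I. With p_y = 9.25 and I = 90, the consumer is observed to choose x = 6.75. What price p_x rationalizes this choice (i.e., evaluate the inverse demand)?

p_x = 8

MU_x/MU_y = (0.6·y)/(0.4·x); tangency sets this equal to p_x/p_y.
Rearranging, p_y·y = (2/3)·p_x·x. Substituting into the budget gives p_x·x·(1 + (2/3)) = I.
Demand: x*(p_x,p_y,I) = 0.6·I/p_x and y* = 0.4·I/p_y.
Set x* = 6.75 in the demand function and solve for p_x: p_x = 8.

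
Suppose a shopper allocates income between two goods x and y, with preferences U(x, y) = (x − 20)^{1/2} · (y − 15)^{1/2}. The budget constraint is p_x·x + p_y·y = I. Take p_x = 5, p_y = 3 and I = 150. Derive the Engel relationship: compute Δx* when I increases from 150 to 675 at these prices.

Δx* = 52.5

After buying the subsistence bundle (20, 15), a share 0.5 of the remaining income goes to x: x* = 20 + 0.5·(I − 20p_x − 15p_y)/p_x.
Discretionary income = 150 − 20·5 − 15·3 = 5; x* = 20 + 0.5·5/5 = 20.5.
At I' = 675: x* = 73. Change: 73 − 20.5 = 52.5.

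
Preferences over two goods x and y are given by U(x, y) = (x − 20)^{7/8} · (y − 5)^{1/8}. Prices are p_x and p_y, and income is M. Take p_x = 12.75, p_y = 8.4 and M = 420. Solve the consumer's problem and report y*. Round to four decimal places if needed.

This is Cobb-Douglas in (x−20, y−5): tangency gives 0.875·p_y·(y−5) = 0.125·p_x·(x−20).
Substituting into the budget: x* = 20 + 0.875·(M − 20·p_x − 5·p_y)/p_x, and y* = 5 + 0.125·(…)/p_y.
Discretionary income = 420 − 20·12.75 − 5·8.4 = 123; y* = 5 + 0.125·123/8.4 = 6.8304.

y* = 6.8304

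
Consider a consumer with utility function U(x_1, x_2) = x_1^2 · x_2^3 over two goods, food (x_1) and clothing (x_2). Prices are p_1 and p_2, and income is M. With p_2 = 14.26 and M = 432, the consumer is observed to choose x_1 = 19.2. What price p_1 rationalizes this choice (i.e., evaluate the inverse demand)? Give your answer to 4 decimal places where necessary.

p_1 = 9

MU_x_1/MU_x_2 = (2·x_2)/(3·x_1); tangency sets this equal to p_1/p_2.
Rearranging, p_2·x_2 = (3/2)·p_1·x_1. Substituting into the budget gives p_1·x_1·(1 + (3/2)) = M.
Demand: x_1*(p_1,p_2,M) = 0.4·M/p_1 and x_2* = 0.6·M/p_2.
Set x_1* = 19.2 in the demand function and solve for p_1: p_1 = 9.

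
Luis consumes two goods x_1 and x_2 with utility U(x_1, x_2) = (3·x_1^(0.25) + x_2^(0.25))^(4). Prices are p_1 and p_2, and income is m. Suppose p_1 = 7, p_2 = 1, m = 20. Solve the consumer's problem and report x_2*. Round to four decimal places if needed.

x_2* = 6.1315

Substitute x_2 = (x_2/x_1)·x_1 into the budget: x_1* = m/(p_1 + p_2·(x_2/x_1)).
Numerically x_2/x_1 = 3.094822, so x_1* = 20/(7 + 1·3.094822) = 1.9812 and x_2* = 3.094822·1.9812 = 6.1315.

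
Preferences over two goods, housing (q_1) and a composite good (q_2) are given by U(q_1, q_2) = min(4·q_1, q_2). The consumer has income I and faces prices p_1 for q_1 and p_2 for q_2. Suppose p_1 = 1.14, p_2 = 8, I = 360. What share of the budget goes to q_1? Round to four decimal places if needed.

With perfect complements, no substitution: consume in ratio q_1:q_2 = 1:4.
Budget: p_1·q_1 + p_2·4·q_1 = I, so (p_1 + 4·p_2)·q_1 = I.
Demand: q_1*(p_1,p_2,I) = I/(p_1 + 4·p_2), q_2* = 4·I/(p_1 + 4·p_2).
Here 1.14 + 4·8 = 33.14, giving q_1* = 10.863 and q_2* = 43.452.
Expenditure on q_1: 1.14·10.863 = 12.3838; share = 0.0344.

share on q_1 = 0.0344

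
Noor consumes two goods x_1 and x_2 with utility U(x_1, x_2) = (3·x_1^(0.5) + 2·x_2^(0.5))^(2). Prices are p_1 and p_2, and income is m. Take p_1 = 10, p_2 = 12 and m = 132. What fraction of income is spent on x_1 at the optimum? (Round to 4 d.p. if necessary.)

share on x_1 = 0.7297

From the CES first-order condition, (3/2)·(x_2/x_1)^(0.5) = p_1/p_2.
Solve for the ratio: x_2/x_1 = [(2/3)·p_1/p_2]^(2).
Substitute x_2 = (x_2/x_1)·x_1 into the budget: x_1* = m/(p_1 + p_2·(x_2/x_1)).
Numerically x_2/x_1 = 0.308642, so x_1* = 132/(10 + 12·0.308642) = 9.6324 and x_2* = 0.308642·9.6324 = 2.973.
Expenditure on x_1: 10·9.6324 = 96.3243; share = 0.7297.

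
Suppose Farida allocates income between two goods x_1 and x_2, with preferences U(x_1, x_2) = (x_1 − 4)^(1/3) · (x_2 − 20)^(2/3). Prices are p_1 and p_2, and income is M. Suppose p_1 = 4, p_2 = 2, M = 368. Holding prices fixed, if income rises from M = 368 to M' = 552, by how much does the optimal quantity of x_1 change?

This is Cobb-Douglas in (x_1−4, x_2−20): tangency gives 1/3·p_2·(x_2−20) = 2/3·p_1·(x_1−4).
After buying the subsistence bundle (4, 20), a share 1/3 of the remaining income goes to x_1: x_1* = 4 + 1/3·(M − 4p_1 − 20p_2)/p_1.
Discretionary income = 368 − 4·4 − 20·2 = 312; x_1* = 4 + 1/3·312/4 = 30.
At M' = 552: x_1* = 45.3333. Change: 45.3333 − 30 = 15.3333.

Δx_1* = 15.3333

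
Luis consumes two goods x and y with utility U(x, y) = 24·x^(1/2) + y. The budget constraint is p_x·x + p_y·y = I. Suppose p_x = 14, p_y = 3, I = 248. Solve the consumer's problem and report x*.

Set MRS = p_x/p_y: 12·x^(−1/2) = p_x/p_y.
Thus x* = (12·p_y/p_x)² — independent of I — with the rest of income spent on y.
Plugging in: x* = (12·3/14)² = 6.6122.

x* = 6.6122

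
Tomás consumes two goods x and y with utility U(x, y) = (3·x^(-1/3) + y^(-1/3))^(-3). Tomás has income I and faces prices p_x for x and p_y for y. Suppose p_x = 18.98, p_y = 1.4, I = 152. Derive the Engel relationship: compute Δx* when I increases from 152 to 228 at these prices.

Δx* = 3.2591

MRS = MU_x/MU_y = 3·(y/x)^(4/3). Set equal to p_x/p_y.
Hence y/x = ((1/3)·p_x/p_y)^(1/(4/3)), i.e. raised to the 0.75 power.
Substitute y = (y/x)·x into the budget: x* = I/(p_x + p_y·(y/x)).
Numerically y/x = 3.099454, so x* = 152/(18.98 + 1.4·3.099454) = 6.5182.
At I' = 228: x* = 9.7773. Change: 9.7773 − 6.5182 = 3.2591.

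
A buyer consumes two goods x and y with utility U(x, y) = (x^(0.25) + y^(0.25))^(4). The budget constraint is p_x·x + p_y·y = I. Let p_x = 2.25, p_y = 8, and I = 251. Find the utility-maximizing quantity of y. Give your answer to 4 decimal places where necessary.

MU_x ∝ x^(-0.75), MU_y ∝ y^(-0.75), so MRS = (y/x)^(0.75) = p_x/p_y.
Hence y/x = (p_x/p_y)^(1/(0.75)), i.e. raised to the 4/3 power.
With the ratio pinned down, the budget gives x* = I/(p_x + p_y·(y/x)) and y* = (y/x)·x*.
Numerically y/x = 0.184271, so x* = 251/(2.25 + 8·0.184271) = 67.3976 and y* = 0.184271·67.3976 = 12.4194.

y* = 12.4194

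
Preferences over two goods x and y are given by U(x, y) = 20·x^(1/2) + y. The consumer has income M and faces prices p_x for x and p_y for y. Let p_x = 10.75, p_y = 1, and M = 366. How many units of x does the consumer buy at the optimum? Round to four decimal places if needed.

Plugging in: x* = (10·1/10.75)² = 0.8653.

x* = 0.8653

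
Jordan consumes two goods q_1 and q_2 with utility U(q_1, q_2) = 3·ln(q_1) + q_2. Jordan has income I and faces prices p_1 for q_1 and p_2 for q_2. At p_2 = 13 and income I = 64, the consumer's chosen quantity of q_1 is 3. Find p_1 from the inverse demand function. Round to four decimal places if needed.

p_1 = 13

Set MRS = p_1/p_2: (3/q_1)/1 = p_1/p_2.
So q_1*(p_1,p_2) = 3·p_2/p_1, independent of income; and q_2* = (I − 3·p_2)/p_2.
Set q_1* = 3 in the demand function and solve for p_1: p_1 = 13.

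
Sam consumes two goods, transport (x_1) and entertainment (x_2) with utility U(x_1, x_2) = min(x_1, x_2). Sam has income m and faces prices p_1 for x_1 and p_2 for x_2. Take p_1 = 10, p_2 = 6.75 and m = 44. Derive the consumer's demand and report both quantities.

Leontief preferences: the optimum is at the kink where x_1/1 = x_2/1, i.e. x_2 = x_1.
Budget: p_1·x_1 + p_2·x_1 = m, so (p_1 + p_2)·x_1 = m.
Demand: x_1*(p_1,p_2,m) = m/(p_1 + p_2), x_2* = m/(p_1 + p_2).
Here 10 + 6.75 = 16.75, giving x_1* = 2.6269 and x_2* = 2.6269.

x_1* = 2.6269, x_2* = 2.6269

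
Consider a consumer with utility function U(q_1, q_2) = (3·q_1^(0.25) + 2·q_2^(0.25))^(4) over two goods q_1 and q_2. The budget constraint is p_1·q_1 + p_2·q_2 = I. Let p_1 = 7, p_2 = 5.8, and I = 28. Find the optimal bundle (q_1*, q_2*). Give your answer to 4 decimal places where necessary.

q_1* = 2.469, q_2* = 1.8477

From the CES first-order condition, (3/2)·(q_2/q_1)^(0.75) = p_1/p_2.
Hence q_2/q_1 = ((2/3)·p_1/p_2)^(1/(0.75)), i.e. raised to the 4/3 power.
Substitute q_2 = (q_2/q_1)·q_1 into the budget: q_1* = I/(p_1 + p_2·(q_2/q_1)).
Numerically q_2/q_1 = 0.74835, so q_1* = 28/(7 + 5.8·0.74835) = 2.469 and q_2* = 0.74835·2.469 = 1.8477.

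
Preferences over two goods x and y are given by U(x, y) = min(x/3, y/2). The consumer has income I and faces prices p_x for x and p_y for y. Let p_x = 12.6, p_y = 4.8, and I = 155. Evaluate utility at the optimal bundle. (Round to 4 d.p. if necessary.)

V = 3.27

Leontief preferences: the optimum is at the kink where x/3 = y/2, i.e. y = (2/3)·x.
Budget: p_x·x + p_y·(2/3)·x = I, so (3·p_x + 2·p_y)·x = 3·I.
Demand: x*(p_x,p_y,I) = 3·I/(3·p_x + 2·p_y), y* = 2·I/(3·p_x + 2·p_y).
Here 3·12.6 + 2·4.8 = 47.4, giving x* = 9.8101 and y* = 6.5401.
Utility at the optimum: U(9.8101, 6.5401) = 3.27.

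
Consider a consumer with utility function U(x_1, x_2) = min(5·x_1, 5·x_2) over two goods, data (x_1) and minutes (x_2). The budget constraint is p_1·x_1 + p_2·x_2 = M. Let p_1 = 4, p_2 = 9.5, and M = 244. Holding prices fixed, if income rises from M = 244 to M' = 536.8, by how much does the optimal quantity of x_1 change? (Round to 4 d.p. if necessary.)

Δx_1* = 21.6889

Leontief preferences: the optimum is at the kink where x_1/5 = x_2/5, i.e. x_2 = x_1.
Budget: p_1·x_1 + p_2·x_1 = M, so (5·p_1 + 5·p_2)·x_1 = 5·M.
Demand: x_1*(p_1,p_2,M) = 5·M/(5·p_1 + 5·p_2), x_2* = 5·M/(5·p_1 + 5·p_2).
Here 5·4 + 5·9.5 = 67.5, giving x_1* = 18.0741.
At M' = 536.8: x_1* = 39.763. Change: 39.763 − 18.0741 = 21.6889.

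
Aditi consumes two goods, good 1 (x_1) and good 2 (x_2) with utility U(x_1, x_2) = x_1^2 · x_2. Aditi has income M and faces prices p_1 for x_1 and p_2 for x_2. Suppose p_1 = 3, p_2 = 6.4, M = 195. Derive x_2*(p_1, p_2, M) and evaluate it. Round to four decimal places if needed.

x_2* = 10.1562

MU_x_1/MU_x_2 = (2·x_2)/(x_1); tangency sets this equal to p_1/p_2.
Rearranging, p_2·x_2 = (1/2)·p_1·x_1. Substituting into the budget gives p_1·x_1·(1 + (1/2)) = M.
Demand: x_1*(p_1,p_2,M) = 2/3·M/p_1 and x_2* = 1/3·M/p_2.
At p_1=3, p_2=6.4, M=195: x_2* = 1/3·195/6.4 = 10.1562.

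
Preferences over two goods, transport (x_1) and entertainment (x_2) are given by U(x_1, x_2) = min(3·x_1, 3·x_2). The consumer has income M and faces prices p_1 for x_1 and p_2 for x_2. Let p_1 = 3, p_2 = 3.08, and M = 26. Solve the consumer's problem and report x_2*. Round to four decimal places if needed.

Here 3·3 + 3·3.08 = 18.24, giving x_2* = 4.2763.

x_2* = 4.2763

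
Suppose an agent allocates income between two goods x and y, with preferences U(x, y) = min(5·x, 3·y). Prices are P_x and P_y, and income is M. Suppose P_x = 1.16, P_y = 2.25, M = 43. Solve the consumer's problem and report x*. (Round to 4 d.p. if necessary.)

x* = 8.7576

Leontief preferences: the optimum is at the kink where x/3 = y/5, i.e. y = (5/3)·x.
Budget: P_x·x + P_y·(5/3)·x = M, so (3·P_x + 5·P_y)·x = 3·M.
Demand: x*(P_x,P_y,M) = 3·M/(3·P_x + 5·P_y), y* = 5·M/(3·P_x + 5·P_y).
Here 3·1.16 + 5·2.25 = 14.73, giving x* = 8.7576.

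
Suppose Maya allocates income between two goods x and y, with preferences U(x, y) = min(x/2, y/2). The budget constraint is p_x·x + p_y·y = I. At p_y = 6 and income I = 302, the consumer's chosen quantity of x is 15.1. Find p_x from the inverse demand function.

Leontief preferences: the optimum is at the kink where x/2 = y/2, i.e. y = x.
Budget: p_x·x + p_y·x = I, so (2·p_x + 2·p_y)·x = 2·I.
Demand: x*(p_x,p_y,I) = 2·I/(2·p_x + 2·p_y), y* = 2·I/(2·p_x + 2·p_y).
Set x* = 15.1 in the demand function and solve for p_x: p_x = 14.

p_x = 14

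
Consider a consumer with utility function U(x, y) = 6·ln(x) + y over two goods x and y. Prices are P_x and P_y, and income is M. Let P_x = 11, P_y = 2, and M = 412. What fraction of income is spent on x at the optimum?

share on x = 0.0291

Set MRS = P_x/P_y: (6/x)/1 = P_x/P_y.
So x*(P_x,P_y) = 6·P_y/P_x, independent of income; and y* = (M − 6·P_y)/P_y.
At the given prices: x* = 6·2/11 = 1.0909, and y* = 200.
Expenditure on x: 11·1.0909 = 12; share = 0.0291.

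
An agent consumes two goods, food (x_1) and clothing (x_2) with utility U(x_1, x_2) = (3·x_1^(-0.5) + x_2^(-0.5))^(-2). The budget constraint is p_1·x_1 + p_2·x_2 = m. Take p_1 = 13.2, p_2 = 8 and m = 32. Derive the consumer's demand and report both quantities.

MRS = MU_x_1/MU_x_2 = 3·(x_2/x_1)^(1.5). Set equal to p_1/p_2.
Solve for the ratio: x_2/x_1 = [(1/3)·p_1/p_2]^(2/3).
Substitute x_2 = (x_2/x_1)·x_1 into the budget: x_1* = m/(p_1 + p_2·(x_2/x_1)).
Numerically x_2/x_1 = 0.671287, so x_1* = 32/(13.2 + 8·0.671287) = 1.7232 and x_2* = 0.671287·1.7232 = 1.1568.

x_1* = 1.7232, x_2* = 1.1568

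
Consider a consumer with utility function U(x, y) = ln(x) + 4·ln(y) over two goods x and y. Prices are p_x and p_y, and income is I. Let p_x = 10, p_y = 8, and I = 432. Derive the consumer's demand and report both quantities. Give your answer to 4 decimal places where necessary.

x* = 8.64, y* = 43.2

The MRS is (1/4)·y/x. Set MRS = p_x/p_y.
So p_y·y = 4·p_x·x; combined with the budget, a share 0.2 of income goes to x.
Demand: x*(p_x,p_y,I) = 0.2·I/p_x and y* = 0.8·I/p_y.
At p_x=10, p_y=8, I=432: x* = 0.2·432/10 = 8.64, y* = 43.2.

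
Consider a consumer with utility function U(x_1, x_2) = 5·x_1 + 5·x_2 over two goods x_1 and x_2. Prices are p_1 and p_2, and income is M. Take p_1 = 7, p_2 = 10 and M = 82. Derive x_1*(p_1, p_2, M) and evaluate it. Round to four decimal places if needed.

x_1* = 11.7143

Linear utility — the consumer picks whichever good has higher MU/price: 5/7 = 0.7143 vs 5/10 = 0.5.
x_1 gives more utility per dollar, so spend all income on x_1: x_1* = M/p_1, x_2* = 0.
Numerically: x_1* = 11.7143, x_2* = 0.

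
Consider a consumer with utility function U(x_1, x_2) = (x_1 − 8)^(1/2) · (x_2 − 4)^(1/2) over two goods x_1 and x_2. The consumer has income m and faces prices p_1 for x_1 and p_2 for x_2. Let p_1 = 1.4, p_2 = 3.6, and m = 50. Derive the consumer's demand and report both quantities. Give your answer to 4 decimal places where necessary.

MRS = (x_2−4)/(x_1−8). Tangency with p_1/p_2 gives x_2−4 = (p_1/p_2)·(x_1−8).
After buying the subsistence bundle (8, 4), a share 0.5 of the remaining income goes to x_1: x_1* = 8 + 0.5·(m − 8p_1 − 4p_2)/p_1.
Discretionary income = 50 − 8·1.4 − 4·3.6 = 24.4; x_1* = 8 + 0.5·24.4/1.4 = 16.7143; x_2* = 4 + 0.5·24.4/3.6 = 7.3889.

x_1* = 16.7143, x_2* = 7.3889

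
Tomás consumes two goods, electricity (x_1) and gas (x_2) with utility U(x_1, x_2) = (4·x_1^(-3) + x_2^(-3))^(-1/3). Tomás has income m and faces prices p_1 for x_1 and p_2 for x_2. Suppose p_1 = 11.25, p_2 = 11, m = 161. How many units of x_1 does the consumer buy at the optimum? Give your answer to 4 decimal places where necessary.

From the CES first-order condition, 4·(x_2/x_1)^(4) = p_1/p_2.
Hence x_2/x_1 = ((1/4)·p_1/p_2)^(1/(4)), i.e. raised to the 0.25 power.
Substitute x_2 = (x_2/x_1)·x_1 into the budget: x_1* = m/(p_1 + p_2·(x_2/x_1)).
Numerically x_2/x_1 = 0.711091, so x_1* = 161/(11.25 + 11·0.711091) = 8.4417.

x_1* = 8.4417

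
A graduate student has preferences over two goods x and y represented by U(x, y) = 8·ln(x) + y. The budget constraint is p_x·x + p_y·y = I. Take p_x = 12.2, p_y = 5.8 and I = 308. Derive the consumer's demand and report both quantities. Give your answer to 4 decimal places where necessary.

x* = 3.8033, y* = 45.1034

Set MRS = p_x/p_y: (8/x)/1 = p_x/p_y.
So x*(p_x,p_y) = 8·p_y/p_x, independent of income; and y* = (I − 8·p_y)/p_y.
At the given prices: x* = 8·5.8/12.2 = 3.8033, and y* = 45.1034.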